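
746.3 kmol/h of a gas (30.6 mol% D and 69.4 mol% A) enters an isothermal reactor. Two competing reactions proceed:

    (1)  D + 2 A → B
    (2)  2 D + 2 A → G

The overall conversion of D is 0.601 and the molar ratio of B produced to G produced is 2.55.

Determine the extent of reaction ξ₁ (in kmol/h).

ξ₁ = 76.9 kmol/h

Conversion of D: D consumed = 0.601 × 228.4 = 137.2 kmol/h = 1ξ₁ + 2ξ₂.
Selectivity: 1ξ₁ / (1ξ₂) = 2.55 → ξ₁ = 2.55 ξ₂.
Substitute: (1·2.55 + 2) ξ₂ = 137.2 → ξ₂ = 30.16 kmol/h, ξ₁ = 76.92 kmol/h.
Outlet amounts (n = n₀ + Σ ν·ξ):
  D: 228.4 − 1(76.92) − 2(30.16) = 91.12
  A: 517.9 − 2(76.92) − 2(30.16) = 303.8
  B: 0 + 1(76.92) = 76.92
  G: 0 + 1(30.16) = 30.16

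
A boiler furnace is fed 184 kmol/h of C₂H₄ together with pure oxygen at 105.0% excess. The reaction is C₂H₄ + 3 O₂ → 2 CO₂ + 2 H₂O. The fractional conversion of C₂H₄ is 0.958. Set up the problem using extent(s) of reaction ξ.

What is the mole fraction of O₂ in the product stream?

Stoichiometric O₂ = 3 × 184 = 552 kmol/h; O₂ fed = 552 × 2.050 = 1132 kmol/h.
Fuel reacted = 0.958 × 184 → ξ = 176.3 kmol/h.
Outlet (n = n₀ + ν ξ):
  C₂H₄: 184 − 1(176.3) = 7.728
  O₂: 1132 − 3(176.3) = 602.8
  CO₂: 0 + 2(176.3) = 352.5
  H₂O: 0 + 2(176.3) = 352.5
Total out = 1316 kmol/h; y_O₂ = 602.8 / 1316 = 0.4582.

0.458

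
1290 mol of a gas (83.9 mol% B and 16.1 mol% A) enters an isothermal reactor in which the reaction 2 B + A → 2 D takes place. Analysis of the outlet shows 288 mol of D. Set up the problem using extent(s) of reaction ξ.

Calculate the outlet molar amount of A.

63.7 mol

For D: n = n₀ + 2ξ → 288 = 0 + 2ξ, giving ξ = 144 mol.
Outlet amounts (n = n₀ + ν ξ):
  B: 1082 − 2(144) = 794.3
  A: 207.7 − 1(144) = 63.69
  D: 0 + 2(144) = 288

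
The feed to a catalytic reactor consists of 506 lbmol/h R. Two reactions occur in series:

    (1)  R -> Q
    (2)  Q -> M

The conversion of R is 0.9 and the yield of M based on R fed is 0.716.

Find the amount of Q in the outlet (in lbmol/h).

93.1 lbmol/h

Conversion of R: R consumed = 1ξ₁ = 0.9 × 506 → ξ₁ = 455.4 lbmol/h.
Yield of M: 1ξ₂ / 506 = 0.716 → ξ₂ = 362.3 lbmol/h.
Outlet amounts (n = n₀ + Σ ν·ξ):
  R: 506 − 1(455.4) = 50.6
  Q: 0 + 1(455.4) − 1(362.3) = 93.1
  M: 0 + 1(362.3) = 362.3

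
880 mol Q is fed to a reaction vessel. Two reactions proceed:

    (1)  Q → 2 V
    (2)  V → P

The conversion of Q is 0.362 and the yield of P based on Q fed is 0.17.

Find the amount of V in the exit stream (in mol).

488 mol

Conversion of Q: Q consumed = 1ξ₁ = 0.362 × 880 → ξ₁ = 318.6 mol.
Yield of P: 1ξ₂ / 880 = 0.17 → ξ₂ = 149.6 mol.
Outlet amounts (n = n₀ + Σ ν·ξ):
  Q: 880 − 1(318.6) = 561.4
  V: 0 + 2(318.6) − 1(149.6) = 487.5
  P: 0 + 1(149.6) = 149.6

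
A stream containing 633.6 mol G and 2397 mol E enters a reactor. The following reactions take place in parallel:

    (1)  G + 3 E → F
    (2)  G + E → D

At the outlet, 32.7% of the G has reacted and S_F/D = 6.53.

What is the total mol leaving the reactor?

2460 mol

Conversion of G: G consumed = 0.327 × 633.6 = 207.2 mol = 1ξ₁ + 1ξ₂.
Selectivity: 1ξ₁ / (1ξ₂) = 6.53 → ξ₁ = 6.53 ξ₂.
Substitute: (1·6.53 + 1) ξ₂ = 207.2 → ξ₂ = 27.51 mol, ξ₁ = 179.7 mol.
Outlet amounts (n = n₀ + Σ ν·ξ):
  G: 633.6 − 1(179.7) − 1(27.51) = 426.4
  E: 2397 − 3(179.7) − 1(27.51) = 1830
  F: 0 + 1(179.7) = 179.7
  D: 0 + 1(27.51) = 27.51
Total out = 426.4 + 1830 + 179.7 + 27.51 = 2464 mol.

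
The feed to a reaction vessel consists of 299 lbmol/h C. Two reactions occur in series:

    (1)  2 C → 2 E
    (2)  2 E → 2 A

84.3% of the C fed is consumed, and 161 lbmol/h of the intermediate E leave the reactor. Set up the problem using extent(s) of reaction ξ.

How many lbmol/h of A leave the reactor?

Conversion of C: C consumed = 2ξ₁ = 0.843 × 299 → ξ₁ = 126 lbmol/h.
E balance: n_E = 0 + 2ξ₁ − 2ξ₂ = 161 → ξ₂ = (2·126 − 161)/2 = 45.53 lbmol/h.
Outlet amounts (n = n₀ + Σ ν·ξ):
  C: 299 − 2(126) = 46.94
  E: 0 + 2(126) − 2(45.53) = 161
  A: 0 + 2(45.53) = 91.06

91.1 lbmol/h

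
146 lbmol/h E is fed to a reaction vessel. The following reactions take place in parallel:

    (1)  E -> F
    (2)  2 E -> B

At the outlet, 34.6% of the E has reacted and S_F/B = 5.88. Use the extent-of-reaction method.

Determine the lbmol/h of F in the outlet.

37.7 lbmol/h

Conversion of E: E consumed = 0.346 × 146 = 50.52 lbmol/h = 1ξ₁ + 2ξ₂.
Selectivity: 1ξ₁ / (1ξ₂) = 5.88 → ξ₁ = 5.88 ξ₂.
Substitute: (1·5.88 + 2) ξ₂ = 50.52 → ξ₂ = 6.411 lbmol/h, ξ₁ = 37.69 lbmol/h.
Outlet amounts (n = n₀ + Σ ν·ξ):
  E: 146 − 1(37.69) − 2(6.411) = 95.48
  F: 0 + 1(37.69) = 37.69
  B: 0 + 1(6.411) = 6.411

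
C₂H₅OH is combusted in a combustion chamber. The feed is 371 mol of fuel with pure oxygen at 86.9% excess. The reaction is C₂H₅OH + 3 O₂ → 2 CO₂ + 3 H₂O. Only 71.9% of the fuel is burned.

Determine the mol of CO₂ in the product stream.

Stoichiometric O₂ = 3 × 371 = 1113 mol; O₂ fed = 1113 × 1.869 = 2080 mol.
Fuel reacted = 0.719 × 371 → ξ = 266.7 mol.
Outlet (n = n₀ + ν ξ):
  C₂H₅OH: 371 − 1(266.7) = 104.3
  O₂: 2080 − 3(266.7) = 1280
  CO₂: 0 + 2(266.7) = 533.5
  H₂O: 0 + 3(266.7) = 800.2

533 mol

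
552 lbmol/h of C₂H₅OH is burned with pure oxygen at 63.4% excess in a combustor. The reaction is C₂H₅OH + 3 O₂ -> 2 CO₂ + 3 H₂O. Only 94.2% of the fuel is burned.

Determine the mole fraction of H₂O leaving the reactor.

Stoichiometric O₂ = 3 × 552 = 1656 lbmol/h; O₂ fed = 1656 × 1.634 = 2706 lbmol/h.
Fuel reacted = 0.942 × 552 → ξ = 520 lbmol/h.
Outlet (n = n₀ + ν ξ):
  C₂H₅OH: 552 − 1(520) = 32.02
  O₂: 2706 − 3(520) = 1146
  CO₂: 0 + 2(520) = 1040
  H₂O: 0 + 3(520) = 1560
Total out = 3778 lbmol/h; y_H₂O = 1560 / 3778 = 0.4129.

0.413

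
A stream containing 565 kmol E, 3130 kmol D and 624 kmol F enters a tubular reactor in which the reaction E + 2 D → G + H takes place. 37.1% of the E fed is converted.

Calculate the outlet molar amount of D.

E reacted = 0.371 × 565 = 209.6 kmol; ν_E = −1, so ξ = 209.6/1 = 209.6 kmol.
Outlet amounts (n = n₀ + ν ξ):
  E: 565 − 1(209.6) = 355.4
  D: 3130 − 2(209.6) = 2711
  G: 0 + 1(209.6) = 209.6
  H: 0 + 1(209.6) = 209.6
  F: 624 (inert)

2710 kmol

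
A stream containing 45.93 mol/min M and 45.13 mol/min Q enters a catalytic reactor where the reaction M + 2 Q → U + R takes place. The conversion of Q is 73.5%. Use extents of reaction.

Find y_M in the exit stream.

0.394

Q reacted = 0.735 × 45.13 = 33.17 mol/min; ν_Q = −2, so ξ = 33.17/2 = 16.59 mol/min.
Outlet amounts (n = n₀ + ν ξ):
  M: 45.93 − 1(16.59) = 29.34
  Q: 45.13 − 2(16.59) = 11.96
  U: 0 + 1(16.59) = 16.59
  R: 0 + 1(16.59) = 16.59
Total out = 74.47 mol/min; y_M = 29.34 / 74.47 = 0.394.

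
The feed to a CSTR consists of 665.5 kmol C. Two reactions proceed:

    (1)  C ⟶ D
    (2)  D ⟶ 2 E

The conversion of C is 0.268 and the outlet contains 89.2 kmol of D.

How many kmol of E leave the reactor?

Conversion of C: C consumed = 1ξ₁ = 0.268 × 665.5 → ξ₁ = 178.4 kmol.
D balance: n_D = 0 + 1ξ₁ − 1ξ₂ = 89.2 → ξ₂ = (1·178.4 − 89.2)/1 = 89.15 kmol.
Outlet amounts (n = n₀ + Σ ν·ξ):
  C: 665.5 − 1(178.4) = 487.1
  D: 0 + 1(178.4) − 1(89.15) = 89.2
  E: 0 + 2(89.15) = 178.3

178 kmol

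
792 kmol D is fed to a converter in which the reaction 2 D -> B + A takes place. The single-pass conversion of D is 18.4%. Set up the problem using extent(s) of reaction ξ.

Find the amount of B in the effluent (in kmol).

D reacted = 0.184 × 792 = 145.7 kmol; ν_D = −2, so ξ = 145.7/2 = 72.86 kmol.
Outlet amounts (n = n₀ + ν ξ):
  D: 792 − 2(72.86) = 646.3
  B: 0 + 1(72.86) = 72.86
  A: 0 + 1(72.86) = 72.86

72.9 kmol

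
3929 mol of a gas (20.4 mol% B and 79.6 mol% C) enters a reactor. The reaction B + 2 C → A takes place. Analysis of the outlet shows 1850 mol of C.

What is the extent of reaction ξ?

For C: n = n₀ − 2ξ → 1850 = 3127 − 2ξ, giving ξ = 638.7 mol.
Outlet amounts (n = n₀ + ν ξ):
  B: 801.5 − 1(638.7) = 162.8
  C: 3127 − 2(638.7) = 1850
  A: 0 + 1(638.7) = 638.7

ξ = 639 mol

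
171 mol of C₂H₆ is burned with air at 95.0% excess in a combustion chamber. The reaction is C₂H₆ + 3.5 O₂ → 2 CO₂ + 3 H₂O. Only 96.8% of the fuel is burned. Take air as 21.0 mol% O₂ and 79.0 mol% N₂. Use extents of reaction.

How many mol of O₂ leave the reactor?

588 mol

Stoichiometric O₂ = 3.5 × 171 = 598.5 mol; O₂ fed = 598.5 × 1.950 = 1167 mol.
N₂ fed = 1167 × 79/21 = 4390 mol.
Fuel reacted = 0.968 × 171 → ξ = 165.5 mol.
Outlet (n = n₀ + ν ξ):
  C₂H₆: 171 − 1(165.5) = 5.472
  O₂: 1167 − 3.5(165.5) = 587.7
  N₂: 4390 (inert)
  CO₂: 0 + 2(165.5) = 331.1
  H₂O: 0 + 3(165.5) = 496.6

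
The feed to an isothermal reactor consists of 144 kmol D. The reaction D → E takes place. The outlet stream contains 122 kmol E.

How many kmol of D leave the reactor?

For E: n = n₀ + 1ξ → 122 = 0 + 1ξ, giving ξ = 122 kmol.
Outlet amounts (n = n₀ + ν ξ):
  D: 144 − 1(122) = 22
  E: 0 + 1(122) = 122

22 kmol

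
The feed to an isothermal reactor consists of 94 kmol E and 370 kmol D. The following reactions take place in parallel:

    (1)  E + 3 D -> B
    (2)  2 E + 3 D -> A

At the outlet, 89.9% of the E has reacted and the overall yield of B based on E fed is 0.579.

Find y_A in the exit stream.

0.0625

Yield of B: 1ξ₁ / 94 = 0.579 → ξ₁ = 54.43 kmol.
Conversion of E: 1ξ₁ + 2ξ₂ = 0.899 × 94 = 84.51 → ξ₂ = 15.04 kmol.
Outlet amounts (n = n₀ + Σ ν·ξ):
  E: 94 − 1(54.43) − 2(15.04) = 9.494
  D: 370 − 3(54.43) − 3(15.04) = 161.6
  B: 0 + 1(54.43) = 54.43
  A: 0 + 1(15.04) = 15.04
Total out = 240.6 kmol; y_A = 15.04 / 240.6 = 0.06252.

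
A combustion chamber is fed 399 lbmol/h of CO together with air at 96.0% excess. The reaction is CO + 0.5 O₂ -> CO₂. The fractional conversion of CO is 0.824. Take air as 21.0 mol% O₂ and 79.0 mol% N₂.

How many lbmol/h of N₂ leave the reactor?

1470 lbmol/h

Stoichiometric O₂ = 0.5 × 399 = 199.5 lbmol/h; O₂ fed = 199.5 × 1.960 = 391 lbmol/h.
N₂ fed = 391 × 79/21 = 1471 lbmol/h.
Fuel reacted = 0.824 × 399 → ξ = 328.8 lbmol/h.
Outlet (n = n₀ + ν ξ):
  CO: 399 − 1(328.8) = 70.22
  O₂: 391 − 0.5(328.8) = 226.6
  N₂: 1471 (inert)
  CO₂: 0 + 1(328.8) = 328.8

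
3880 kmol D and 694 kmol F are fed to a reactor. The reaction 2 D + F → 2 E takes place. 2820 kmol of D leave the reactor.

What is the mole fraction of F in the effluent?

For D: n = n₀ − 2ξ → 2820 = 3880 − 2ξ, giving ξ = 530 kmol.
Outlet amounts (n = n₀ + ν ξ):
  D: 3880 − 2(530) = 2820
  F: 694 − 1(530) = 164
  E: 0 + 2(530) = 1060
Total out = 4044 kmol; y_F = 164 / 4044 = 0.04055.

0.0406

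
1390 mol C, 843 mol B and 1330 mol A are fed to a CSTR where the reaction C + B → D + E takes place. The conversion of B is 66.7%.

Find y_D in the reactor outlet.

0.158

B reacted = 0.667 × 843 = 562.3 mol; ν_B = −1, so ξ = 562.3/1 = 562.3 mol.
Outlet amounts (n = n₀ + ν ξ):
  C: 1390 − 1(562.3) = 827.7
  B: 843 − 1(562.3) = 280.7
  D: 0 + 1(562.3) = 562.3
  E: 0 + 1(562.3) = 562.3
  A: 1330 (inert)
Total out = 3563 mol; y_D = 562.3 / 3563 = 0.1578.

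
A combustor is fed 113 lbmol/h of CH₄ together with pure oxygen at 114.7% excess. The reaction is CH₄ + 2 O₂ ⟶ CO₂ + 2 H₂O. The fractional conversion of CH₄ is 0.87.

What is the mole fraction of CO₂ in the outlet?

Stoichiometric O₂ = 2 × 113 = 226 lbmol/h; O₂ fed = 226 × 2.147 = 485.2 lbmol/h.
Fuel reacted = 0.87 × 113 → ξ = 98.31 lbmol/h.
Outlet (n = n₀ + ν ξ):
  CH₄: 113 − 1(98.31) = 14.69
  O₂: 485.2 − 2(98.31) = 288.6
  CO₂: 0 + 1(98.31) = 98.31
  H₂O: 0 + 2(98.31) = 196.6
Total out = 598.2 lbmol/h; y_CO₂ = 98.31 / 598.2 = 0.1643.

0.164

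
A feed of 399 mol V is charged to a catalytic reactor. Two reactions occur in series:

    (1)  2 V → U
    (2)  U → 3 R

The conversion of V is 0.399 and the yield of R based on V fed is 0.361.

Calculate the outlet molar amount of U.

31.6 mol

Conversion of V: V consumed = 2ξ₁ = 0.399 × 399 → ξ₁ = 79.6 mol.
Yield of R: 3ξ₂ / 399 = 0.361 → ξ₂ = 48.01 mol.
Outlet amounts (n = n₀ + Σ ν·ξ):
  V: 399 − 2(79.6) = 239.8
  U: 0 + 1(79.6) − 1(48.01) = 31.59
  R: 0 + 3(48.01) = 144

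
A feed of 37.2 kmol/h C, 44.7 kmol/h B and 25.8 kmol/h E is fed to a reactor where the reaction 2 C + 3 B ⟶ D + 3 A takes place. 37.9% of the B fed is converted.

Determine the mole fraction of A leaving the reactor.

B reacted = 0.379 × 44.7 = 16.94 kmol/h; ν_B = −3, so ξ = 16.94/3 = 5.647 kmol/h.
Outlet amounts (n = n₀ + ν ξ):
  C: 37.2 − 2(5.647) = 25.91
  B: 44.7 − 3(5.647) = 27.76
  D: 0 + 1(5.647) = 5.647
  A: 0 + 3(5.647) = 16.94
  E: 25.8 (inert)
Total out = 102.1 kmol/h; y_A = 16.94 / 102.1 = 0.166.

0.166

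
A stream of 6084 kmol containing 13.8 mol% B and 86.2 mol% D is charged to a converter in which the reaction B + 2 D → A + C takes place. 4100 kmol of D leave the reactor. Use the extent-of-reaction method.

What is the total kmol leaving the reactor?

For D: n = n₀ − 2ξ → 4100 = 5244 − 2ξ, giving ξ = 572.2 kmol.
Outlet amounts (n = n₀ + ν ξ):
  B: 839.6 − 1(572.2) = 267.4
  D: 5244 − 2(572.2) = 4100
  A: 0 + 1(572.2) = 572.2
  C: 0 + 1(572.2) = 572.2
Total out = 267.4 + 4100 + 572.2 + 572.2 = 5512 kmol.

5510 kmol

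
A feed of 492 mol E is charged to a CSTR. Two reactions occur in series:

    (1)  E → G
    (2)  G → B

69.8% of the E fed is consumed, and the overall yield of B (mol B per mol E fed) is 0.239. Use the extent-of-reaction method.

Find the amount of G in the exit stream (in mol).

Conversion of E: E consumed = 1ξ₁ = 0.698 × 492 → ξ₁ = 343.4 mol.
Yield of B: 1ξ₂ / 492 = 0.239 → ξ₂ = 117.6 mol.
Outlet amounts (n = n₀ + Σ ν·ξ):
  E: 492 − 1(343.4) = 148.6
  G: 0 + 1(343.4) − 1(117.6) = 225.8
  B: 0 + 1(117.6) = 117.6

226 mol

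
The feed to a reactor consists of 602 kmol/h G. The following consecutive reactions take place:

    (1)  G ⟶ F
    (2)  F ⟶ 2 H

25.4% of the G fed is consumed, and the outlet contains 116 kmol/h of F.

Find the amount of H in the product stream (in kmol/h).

73.8 kmol/h

Conversion of G: G consumed = 1ξ₁ = 0.254 × 602 → ξ₁ = 152.9 kmol/h.
F balance: n_F = 0 + 1ξ₁ − 1ξ₂ = 116 → ξ₂ = (1·152.9 − 116)/1 = 36.91 kmol/h.
Outlet amounts (n = n₀ + Σ ν·ξ):
  G: 602 − 1(152.9) = 449.1
  F: 0 + 1(152.9) − 1(36.91) = 116
  H: 0 + 2(36.91) = 73.82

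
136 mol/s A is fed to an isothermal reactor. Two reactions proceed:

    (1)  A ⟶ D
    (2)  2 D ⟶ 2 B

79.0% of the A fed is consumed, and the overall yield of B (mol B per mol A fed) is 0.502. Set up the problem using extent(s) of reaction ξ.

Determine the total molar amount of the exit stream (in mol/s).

Conversion of A: A consumed = 1ξ₁ = 0.79 × 136 → ξ₁ = 107.4 mol/s.
Yield of B: 2ξ₂ / 136 = 0.502 → ξ₂ = 34.14 mol/s.
Outlet amounts (n = n₀ + Σ ν·ξ):
  A: 136 − 1(107.4) = 28.56
  D: 0 + 1(107.4) − 2(34.14) = 39.17
  B: 0 + 2(34.14) = 68.27
Total out = 28.56 + 39.17 + 68.27 = 136 mol/s.

136 mol/s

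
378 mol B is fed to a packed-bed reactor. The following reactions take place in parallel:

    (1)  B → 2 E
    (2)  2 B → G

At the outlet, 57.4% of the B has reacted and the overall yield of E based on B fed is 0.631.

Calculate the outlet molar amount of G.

48.9 mol

Yield of E: 2ξ₁ / 378 = 0.631 → ξ₁ = 119.3 mol.
Conversion of B: 1ξ₁ + 2ξ₂ = 0.574 × 378 = 217 → ξ₂ = 48.86 mol.
Outlet amounts (n = n₀ + Σ ν·ξ):
  B: 378 − 1(119.3) − 2(48.86) = 161
  E: 0 + 2(119.3) = 238.5
  G: 0 + 1(48.86) = 48.86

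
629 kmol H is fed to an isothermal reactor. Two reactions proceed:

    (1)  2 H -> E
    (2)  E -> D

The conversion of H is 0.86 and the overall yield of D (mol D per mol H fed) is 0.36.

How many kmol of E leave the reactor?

44 kmol

Conversion of H: H consumed = 2ξ₁ = 0.86 × 629 → ξ₁ = 270.5 kmol.
Yield of D: 1ξ₂ / 629 = 0.36 → ξ₂ = 226.4 kmol.
Outlet amounts (n = n₀ + Σ ν·ξ):
  H: 629 − 2(270.5) = 88.06
  E: 0 + 1(270.5) − 1(226.4) = 44.03
  D: 0 + 1(226.4) = 226.4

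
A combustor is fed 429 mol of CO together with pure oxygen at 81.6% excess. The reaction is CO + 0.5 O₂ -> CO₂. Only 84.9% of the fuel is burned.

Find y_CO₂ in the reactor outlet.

0.572

Stoichiometric O₂ = 0.5 × 429 = 214.5 mol; O₂ fed = 214.5 × 1.816 = 389.5 mol.
Fuel reacted = 0.849 × 429 → ξ = 364.2 mol.
Outlet (n = n₀ + ν ξ):
  CO: 429 − 1(364.2) = 64.78
  O₂: 389.5 − 0.5(364.2) = 207.4
  CO₂: 0 + 1(364.2) = 364.2
Total out = 636.4 mol; y_CO₂ = 364.2 / 636.4 = 0.5723.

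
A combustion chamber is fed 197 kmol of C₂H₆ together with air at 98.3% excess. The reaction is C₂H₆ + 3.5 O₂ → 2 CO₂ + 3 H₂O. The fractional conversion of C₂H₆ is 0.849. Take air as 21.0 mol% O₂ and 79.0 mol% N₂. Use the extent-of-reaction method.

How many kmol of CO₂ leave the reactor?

Stoichiometric O₂ = 3.5 × 197 = 689.5 kmol; O₂ fed = 689.5 × 1.983 = 1367 kmol.
N₂ fed = 1367 × 79/21 = 5144 kmol.
Fuel reacted = 0.849 × 197 → ξ = 167.3 kmol.
Outlet (n = n₀ + ν ξ):
  C₂H₆: 197 − 1(167.3) = 29.75
  O₂: 1367 − 3.5(167.3) = 781.9
  N₂: 5144 (inert)
  CO₂: 0 + 2(167.3) = 334.5
  H₂O: 0 + 3(167.3) = 501.8

335 kmol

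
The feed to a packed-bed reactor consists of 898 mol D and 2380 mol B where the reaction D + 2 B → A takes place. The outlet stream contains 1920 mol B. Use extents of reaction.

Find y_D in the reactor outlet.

For B: n = n₀ − 2ξ → 1920 = 2380 − 2ξ, giving ξ = 230 mol.
Outlet amounts (n = n₀ + ν ξ):
  D: 898 − 1(230) = 668
  B: 2380 − 2(230) = 1920
  A: 0 + 1(230) = 230
Total out = 2818 mol; y_D = 668 / 2818 = 0.237.

0.237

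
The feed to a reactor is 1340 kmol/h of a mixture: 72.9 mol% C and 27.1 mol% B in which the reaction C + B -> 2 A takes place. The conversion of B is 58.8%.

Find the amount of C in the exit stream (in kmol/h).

B reacted = 0.588 × 363.1 = 213.5 kmol/h; ν_B = −1, so ξ = 213.5/1 = 213.5 kmol/h.
Outlet amounts (n = n₀ + ν ξ):
  C: 976.9 − 1(213.5) = 763.3
  B: 363.1 − 1(213.5) = 149.6
  A: 0 + 2(213.5) = 427.1

763 kmol/h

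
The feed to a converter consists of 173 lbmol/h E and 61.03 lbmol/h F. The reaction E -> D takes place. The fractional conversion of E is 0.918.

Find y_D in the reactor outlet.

E reacted = 0.918 × 173 = 158.8 lbmol/h; ν_E = −1, so ξ = 158.8/1 = 158.8 lbmol/h.
Outlet amounts (n = n₀ + ν ξ):
  E: 173 − 1(158.8) = 14.19
  D: 0 + 1(158.8) = 158.8
  F: 61.03 (inert)
Total out = 234 lbmol/h; y_D = 158.8 / 234 = 0.6786.

0.679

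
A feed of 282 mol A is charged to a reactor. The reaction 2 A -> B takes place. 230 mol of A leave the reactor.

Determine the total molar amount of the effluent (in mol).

For A: n = n₀ − 2ξ → 230 = 282 − 2ξ, giving ξ = 26 mol.
Outlet amounts (n = n₀ + ν ξ):
  A: 282 − 2(26) = 230
  B: 0 + 1(26) = 26
Total out = 230 + 26 = 256 mol.

256 mol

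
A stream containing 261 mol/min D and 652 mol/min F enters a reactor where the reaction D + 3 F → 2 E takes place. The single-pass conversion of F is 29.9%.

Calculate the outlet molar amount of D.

196 mol/min

F reacted = 0.299 × 652 = 194.9 mol/min; ν_F = −3, so ξ = 194.9/3 = 64.98 mol/min.
Outlet amounts (n = n₀ + ν ξ):
  D: 261 − 1(64.98) = 196
  F: 652 − 3(64.98) = 457.1
  E: 0 + 2(64.98) = 130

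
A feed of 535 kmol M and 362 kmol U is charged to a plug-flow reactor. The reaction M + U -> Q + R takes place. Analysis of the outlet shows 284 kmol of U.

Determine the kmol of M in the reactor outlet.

For U: n = n₀ − 1ξ → 284 = 362 − 1ξ, giving ξ = 78 kmol.
Outlet amounts (n = n₀ + ν ξ):
  M: 535 − 1(78) = 457
  U: 362 − 1(78) = 284
  Q: 0 + 1(78) = 78
  R: 0 + 1(78) = 78

457 kmol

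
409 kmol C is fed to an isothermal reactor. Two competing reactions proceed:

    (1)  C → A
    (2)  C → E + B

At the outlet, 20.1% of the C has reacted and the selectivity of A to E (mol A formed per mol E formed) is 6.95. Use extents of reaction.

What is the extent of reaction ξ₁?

ξ₁ = 71.9 kmol

Conversion of C: C consumed = 0.201 × 409 = 82.21 kmol = 1ξ₁ + 1ξ₂.
Selectivity: 1ξ₁ / (1ξ₂) = 6.95 → ξ₁ = 6.95 ξ₂.
Substitute: (1·6.95 + 1) ξ₂ = 82.21 → ξ₂ = 10.34 kmol, ξ₁ = 71.87 kmol.
Outlet amounts (n = n₀ + Σ ν·ξ):
  C: 409 − 1(71.87) − 1(10.34) = 326.8
  A: 0 + 1(71.87) = 71.87
  E: 0 + 1(10.34) = 10.34
  B: 0 + 1(10.34) = 10.34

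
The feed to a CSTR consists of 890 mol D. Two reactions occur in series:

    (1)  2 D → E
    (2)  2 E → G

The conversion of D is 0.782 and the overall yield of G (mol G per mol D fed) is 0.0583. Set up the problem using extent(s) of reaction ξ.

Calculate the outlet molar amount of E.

Conversion of D: D consumed = 2ξ₁ = 0.782 × 890 → ξ₁ = 348 mol.
Yield of G: 1ξ₂ / 890 = 0.0583 → ξ₂ = 51.89 mol.
Outlet amounts (n = n₀ + Σ ν·ξ):
  D: 890 − 2(348) = 194
  E: 0 + 1(348) − 2(51.89) = 244.2
  G: 0 + 1(51.89) = 51.89

244 mol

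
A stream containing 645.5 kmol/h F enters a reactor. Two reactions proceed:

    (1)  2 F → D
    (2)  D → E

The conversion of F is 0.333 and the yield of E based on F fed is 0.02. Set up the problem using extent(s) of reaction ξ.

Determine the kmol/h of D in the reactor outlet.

94.6 kmol/h

Conversion of F: F consumed = 2ξ₁ = 0.333 × 645.5 → ξ₁ = 107.5 kmol/h.
Yield of E: 1ξ₂ / 645.5 = 0.02 → ξ₂ = 12.91 kmol/h.
Outlet amounts (n = n₀ + Σ ν·ξ):
  F: 645.5 − 2(107.5) = 430.5
  D: 0 + 1(107.5) − 1(12.91) = 94.57
  E: 0 + 1(12.91) = 12.91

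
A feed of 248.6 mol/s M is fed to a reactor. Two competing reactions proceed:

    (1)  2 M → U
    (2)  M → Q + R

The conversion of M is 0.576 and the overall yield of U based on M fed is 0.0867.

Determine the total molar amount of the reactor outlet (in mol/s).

327 mol/s

Yield of U: 1ξ₁ / 248.6 = 0.0867 → ξ₁ = 21.55 mol/s.
Conversion of M: 2ξ₁ + 1ξ₂ = 0.576 × 248.6 = 143.2 → ξ₂ = 100.1 mol/s.
Outlet amounts (n = n₀ + Σ ν·ξ):
  M: 248.6 − 2(21.55) − 1(100.1) = 105.4
  U: 0 + 1(21.55) = 21.55
  Q: 0 + 1(100.1) = 100.1
  R: 0 + 1(100.1) = 100.1
Total out = 105.4 + 21.55 + 100.1 + 100.1 = 327.1 mol/s.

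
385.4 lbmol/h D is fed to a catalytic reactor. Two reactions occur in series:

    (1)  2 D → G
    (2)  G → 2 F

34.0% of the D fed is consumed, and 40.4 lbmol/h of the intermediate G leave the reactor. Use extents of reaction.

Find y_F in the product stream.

Conversion of D: D consumed = 2ξ₁ = 0.34 × 385.4 → ξ₁ = 65.52 lbmol/h.
G balance: n_G = 0 + 1ξ₁ − 1ξ₂ = 40.4 → ξ₂ = (1·65.52 − 40.4)/1 = 25.12 lbmol/h.
Outlet amounts (n = n₀ + Σ ν·ξ):
  D: 385.4 − 2(65.52) = 254.4
  G: 0 + 1(65.52) − 1(25.12) = 40.4
  F: 0 + 2(25.12) = 50.24
Total out = 345 lbmol/h; y_F = 50.24 / 345 = 0.1456.

0.146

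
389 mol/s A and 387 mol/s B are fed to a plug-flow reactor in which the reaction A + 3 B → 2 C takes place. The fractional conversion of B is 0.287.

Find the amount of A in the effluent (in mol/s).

352 mol/s

B reacted = 0.287 × 387 = 111.1 mol/s; ν_B = −3, so ξ = 111.1/3 = 37.02 mol/s.
Outlet amounts (n = n₀ + ν ξ):
  A: 389 − 1(37.02) = 352
  B: 387 − 3(37.02) = 275.9
  C: 0 + 2(37.02) = 74.05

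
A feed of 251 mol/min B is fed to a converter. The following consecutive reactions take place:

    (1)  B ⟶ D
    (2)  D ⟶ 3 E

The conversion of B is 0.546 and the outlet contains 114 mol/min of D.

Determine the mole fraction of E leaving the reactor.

0.233

Conversion of B: B consumed = 1ξ₁ = 0.546 × 251 → ξ₁ = 137 mol/min.
D balance: n_D = 0 + 1ξ₁ − 1ξ₂ = 114 → ξ₂ = (1·137 − 114)/1 = 23.05 mol/min.
Outlet amounts (n = n₀ + Σ ν·ξ):
  B: 251 − 1(137) = 114
  D: 0 + 1(137) − 1(23.05) = 114
  E: 0 + 3(23.05) = 69.14
Total out = 297.1 mol/min; y_E = 69.14 / 297.1 = 0.2327.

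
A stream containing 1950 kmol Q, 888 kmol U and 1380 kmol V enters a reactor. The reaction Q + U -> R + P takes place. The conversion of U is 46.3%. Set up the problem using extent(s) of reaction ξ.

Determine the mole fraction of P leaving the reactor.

0.0975

U reacted = 0.463 × 888 = 411.1 kmol; ν_U = −1, so ξ = 411.1/1 = 411.1 kmol.
Outlet amounts (n = n₀ + ν ξ):
  Q: 1950 − 1(411.1) = 1539
  U: 888 − 1(411.1) = 476.9
  R: 0 + 1(411.1) = 411.1
  P: 0 + 1(411.1) = 411.1
  V: 1380 (inert)
Total out = 4218 kmol; y_P = 411.1 / 4218 = 0.09747.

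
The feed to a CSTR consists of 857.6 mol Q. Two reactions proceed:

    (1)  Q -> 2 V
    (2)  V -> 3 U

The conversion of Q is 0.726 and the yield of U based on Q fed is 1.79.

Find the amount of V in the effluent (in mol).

Conversion of Q: Q consumed = 1ξ₁ = 0.726 × 857.6 → ξ₁ = 622.6 mol.
Yield of U: 3ξ₂ / 857.6 = 1.79 → ξ₂ = 511.7 mol.
Outlet amounts (n = n₀ + Σ ν·ξ):
  Q: 857.6 − 1(622.6) = 235
  V: 0 + 2(622.6) − 1(511.7) = 733.5
  U: 0 + 3(511.7) = 1535

734 mol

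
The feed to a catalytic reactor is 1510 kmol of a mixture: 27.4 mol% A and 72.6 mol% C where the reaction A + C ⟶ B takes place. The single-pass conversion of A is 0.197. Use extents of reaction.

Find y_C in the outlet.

0.71

A reacted = 0.197 × 413.7 = 81.51 kmol; ν_A = −1, so ξ = 81.51/1 = 81.51 kmol.
Outlet amounts (n = n₀ + ν ξ):
  A: 413.7 − 1(81.51) = 332.2
  C: 1096 − 1(81.51) = 1015
  B: 0 + 1(81.51) = 81.51
Total out = 1428 kmol; y_C = 1015 / 1428 = 0.7104.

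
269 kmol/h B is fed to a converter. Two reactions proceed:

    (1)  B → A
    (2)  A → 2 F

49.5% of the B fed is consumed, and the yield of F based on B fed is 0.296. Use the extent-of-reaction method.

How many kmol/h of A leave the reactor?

Conversion of B: B consumed = 1ξ₁ = 0.495 × 269 → ξ₁ = 133.2 kmol/h.
Yield of F: 2ξ₂ / 269 = 0.296 → ξ₂ = 39.81 kmol/h.
Outlet amounts (n = n₀ + Σ ν·ξ):
  B: 269 − 1(133.2) = 135.8
  A: 0 + 1(133.2) − 1(39.81) = 93.34
  F: 0 + 2(39.81) = 79.62

93.3 kmol/h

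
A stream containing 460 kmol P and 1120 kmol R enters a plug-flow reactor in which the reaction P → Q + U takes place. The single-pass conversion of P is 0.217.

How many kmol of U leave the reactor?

99.8 kmol

P reacted = 0.217 × 460 = 99.82 kmol; ν_P = −1, so ξ = 99.82/1 = 99.82 kmol.
Outlet amounts (n = n₀ + ν ξ):
  P: 460 − 1(99.82) = 360.2
  Q: 0 + 1(99.82) = 99.82
  U: 0 + 1(99.82) = 99.82
  R: 1120 (inert)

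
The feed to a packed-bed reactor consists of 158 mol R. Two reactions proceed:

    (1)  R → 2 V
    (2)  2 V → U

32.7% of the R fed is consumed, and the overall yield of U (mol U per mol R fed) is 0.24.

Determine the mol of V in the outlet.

27.5 mol

Conversion of R: R consumed = 1ξ₁ = 0.327 × 158 → ξ₁ = 51.67 mol.
Yield of U: 1ξ₂ / 158 = 0.24 → ξ₂ = 37.92 mol.
Outlet amounts (n = n₀ + Σ ν·ξ):
  R: 158 − 1(51.67) = 106.3
  V: 0 + 2(51.67) − 2(37.92) = 27.49
  U: 0 + 1(37.92) = 37.92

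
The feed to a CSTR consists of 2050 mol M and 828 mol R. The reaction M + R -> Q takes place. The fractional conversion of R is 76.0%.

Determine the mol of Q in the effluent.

R reacted = 0.76 × 828 = 629.3 mol; ν_R = −1, so ξ = 629.3/1 = 629.3 mol.
Outlet amounts (n = n₀ + ν ξ):
  M: 2050 − 1(629.3) = 1421
  R: 828 − 1(629.3) = 198.7
  Q: 0 + 1(629.3) = 629.3

629 mol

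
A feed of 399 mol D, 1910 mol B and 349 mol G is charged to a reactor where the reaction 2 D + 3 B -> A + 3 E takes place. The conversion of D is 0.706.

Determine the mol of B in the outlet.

D reacted = 0.706 × 399 = 281.7 mol; ν_D = −2, so ξ = 281.7/2 = 140.8 mol.
Outlet amounts (n = n₀ + ν ξ):
  D: 399 − 2(140.8) = 117.3
  B: 1910 − 3(140.8) = 1487
  A: 0 + 1(140.8) = 140.8
  E: 0 + 3(140.8) = 422.5
  G: 349 (inert)

1490 mol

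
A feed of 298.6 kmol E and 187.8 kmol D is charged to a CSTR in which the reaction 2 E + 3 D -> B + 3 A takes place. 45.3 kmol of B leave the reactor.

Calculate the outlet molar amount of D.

51.9 kmol

For B: n = n₀ + 1ξ → 45.3 = 0 + 1ξ, giving ξ = 45.3 kmol.
Outlet amounts (n = n₀ + ν ξ):
  E: 298.6 − 2(45.3) = 208
  D: 187.8 − 3(45.3) = 51.9
  B: 0 + 1(45.3) = 45.3
  A: 0 + 3(45.3) = 135.9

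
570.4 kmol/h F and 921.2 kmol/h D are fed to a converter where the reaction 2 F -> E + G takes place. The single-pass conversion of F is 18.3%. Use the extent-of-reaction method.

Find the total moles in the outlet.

1490 kmol/h

F reacted = 0.183 × 570.4 = 104.4 kmol/h; ν_F = −2, so ξ = 104.4/2 = 52.19 kmol/h.
Outlet amounts (n = n₀ + ν ξ):
  F: 570.4 − 2(52.19) = 466
  E: 0 + 1(52.19) = 52.19
  G: 0 + 1(52.19) = 52.19
  D: 921.2 (inert)
Total out = 466 + 52.19 + 52.19 + 921.2 = 1492 kmol/h.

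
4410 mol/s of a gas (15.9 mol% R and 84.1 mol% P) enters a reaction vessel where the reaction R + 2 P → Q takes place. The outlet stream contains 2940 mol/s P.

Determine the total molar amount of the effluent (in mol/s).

3640 mol/s

For P: n = n₀ − 2ξ → 2940 = 3709 − 2ξ, giving ξ = 384.4 mol/s.
Outlet amounts (n = n₀ + ν ξ):
  R: 701.2 − 1(384.4) = 316.8
  P: 3709 − 2(384.4) = 2940
  Q: 0 + 1(384.4) = 384.4
Total out = 316.8 + 2940 + 384.4 = 3641 mol/s.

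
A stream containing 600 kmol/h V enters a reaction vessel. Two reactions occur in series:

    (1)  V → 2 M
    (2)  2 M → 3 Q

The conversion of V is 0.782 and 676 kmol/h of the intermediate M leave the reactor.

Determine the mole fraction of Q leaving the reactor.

Conversion of V: V consumed = 1ξ₁ = 0.782 × 600 → ξ₁ = 469.2 kmol/h.
M balance: n_M = 0 + 2ξ₁ − 2ξ₂ = 676 → ξ₂ = (2·469.2 − 676)/2 = 131.2 kmol/h.
Outlet amounts (n = n₀ + Σ ν·ξ):
  V: 600 − 1(469.2) = 130.8
  M: 0 + 2(469.2) − 2(131.2) = 676
  Q: 0 + 3(131.2) = 393.6
Total out = 1200 kmol/h; y_Q = 393.6 / 1200 = 0.3279.

0.328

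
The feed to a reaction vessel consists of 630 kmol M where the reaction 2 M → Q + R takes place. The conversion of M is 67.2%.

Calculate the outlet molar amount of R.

M reacted = 0.672 × 630 = 423.4 kmol; ν_M = −2, so ξ = 423.4/2 = 211.7 kmol.
Outlet amounts (n = n₀ + ν ξ):
  M: 630 − 2(211.7) = 206.6
  Q: 0 + 1(211.7) = 211.7
  R: 0 + 1(211.7) = 211.7

212 kmol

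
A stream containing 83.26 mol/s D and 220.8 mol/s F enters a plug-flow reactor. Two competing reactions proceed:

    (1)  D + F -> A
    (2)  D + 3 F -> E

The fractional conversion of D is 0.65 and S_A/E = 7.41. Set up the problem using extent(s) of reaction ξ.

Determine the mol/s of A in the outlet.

Conversion of D: D consumed = 0.65 × 83.26 = 54.12 mol/s = 1ξ₁ + 1ξ₂.
Selectivity: 1ξ₁ / (1ξ₂) = 7.41 → ξ₁ = 7.41 ξ₂.
Substitute: (1·7.41 + 1) ξ₂ = 54.12 → ξ₂ = 6.435 mol/s, ξ₁ = 47.68 mol/s.
Outlet amounts (n = n₀ + Σ ν·ξ):
  D: 83.26 − 1(47.68) − 1(6.435) = 29.14
  F: 220.8 − 1(47.68) − 3(6.435) = 153.8
  A: 0 + 1(47.68) = 47.68
  E: 0 + 1(6.435) = 6.435

47.7 mol/s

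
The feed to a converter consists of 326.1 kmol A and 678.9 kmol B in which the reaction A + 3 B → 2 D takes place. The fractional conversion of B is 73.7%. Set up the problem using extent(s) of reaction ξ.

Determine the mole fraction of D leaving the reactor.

0.497

B reacted = 0.737 × 678.9 = 500.3 kmol; ν_B = −3, so ξ = 500.3/3 = 166.8 kmol.
Outlet amounts (n = n₀ + ν ξ):
  A: 326.1 − 1(166.8) = 159.3
  B: 678.9 − 3(166.8) = 178.6
  D: 0 + 2(166.8) = 333.6
Total out = 671.4 kmol; y_D = 333.6 / 671.4 = 0.4968.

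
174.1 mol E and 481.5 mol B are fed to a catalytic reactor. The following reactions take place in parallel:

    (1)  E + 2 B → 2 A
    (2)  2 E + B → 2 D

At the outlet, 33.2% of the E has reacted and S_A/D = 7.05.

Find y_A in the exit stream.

0.149

Conversion of E: E consumed = 0.332 × 174.1 = 57.8 mol = 1ξ₁ + 2ξ₂.
Selectivity: 2ξ₁ / (2ξ₂) = 7.05 → ξ₁ = 7.05 ξ₂.
Substitute: (1·7.05 + 2) ξ₂ = 57.8 → ξ₂ = 6.387 mol, ξ₁ = 45.03 mol.
Outlet amounts (n = n₀ + Σ ν·ξ):
  E: 174.1 − 1(45.03) − 2(6.387) = 116.3
  B: 481.5 − 2(45.03) − 1(6.387) = 385.1
  A: 0 + 2(45.03) = 90.05
  D: 0 + 2(6.387) = 12.77
Total out = 604.2 mol; y_A = 90.05 / 604.2 = 0.1491.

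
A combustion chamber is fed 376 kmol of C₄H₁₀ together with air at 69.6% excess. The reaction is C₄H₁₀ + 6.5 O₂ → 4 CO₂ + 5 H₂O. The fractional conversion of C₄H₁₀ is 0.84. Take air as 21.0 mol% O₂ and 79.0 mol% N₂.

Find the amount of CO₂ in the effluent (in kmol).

Stoichiometric O₂ = 6.5 × 376 = 2444 kmol; O₂ fed = 2444 × 1.696 = 4145 kmol.
N₂ fed = 4145 × 79/21 = 15590 kmol.
Fuel reacted = 0.84 × 376 → ξ = 315.8 kmol.
Outlet (n = n₀ + ν ξ):
  C₄H₁₀: 376 − 1(315.8) = 60.16
  O₂: 4145 − 6.5(315.8) = 2092
  N₂: 15590 (inert)
  CO₂: 0 + 4(315.8) = 1263
  H₂O: 0 + 5(315.8) = 1579

1260 kmol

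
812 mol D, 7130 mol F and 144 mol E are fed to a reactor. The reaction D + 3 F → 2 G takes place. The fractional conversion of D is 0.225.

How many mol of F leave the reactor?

6580 mol

D reacted = 0.225 × 812 = 182.7 mol; ν_D = −1, so ξ = 182.7/1 = 182.7 mol.
Outlet amounts (n = n₀ + ν ξ):
  D: 812 − 1(182.7) = 629.3
  F: 7130 − 3(182.7) = 6582
  G: 0 + 2(182.7) = 365.4
  E: 144 (inert)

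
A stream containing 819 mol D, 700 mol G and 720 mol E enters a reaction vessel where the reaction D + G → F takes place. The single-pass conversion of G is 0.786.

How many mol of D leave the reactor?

269 mol

G reacted = 0.786 × 700 = 550.2 mol; ν_G = −1, so ξ = 550.2/1 = 550.2 mol.
Outlet amounts (n = n₀ + ν ξ):
  D: 819 − 1(550.2) = 268.8
  G: 700 − 1(550.2) = 149.8
  F: 0 + 1(550.2) = 550.2
  E: 720 (inert)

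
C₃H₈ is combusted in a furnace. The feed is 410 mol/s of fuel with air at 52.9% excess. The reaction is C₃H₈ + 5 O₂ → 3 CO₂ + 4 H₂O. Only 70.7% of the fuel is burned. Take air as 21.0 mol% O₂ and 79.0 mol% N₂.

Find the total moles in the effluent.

Stoichiometric O₂ = 5 × 410 = 2050 mol/s; O₂ fed = 2050 × 1.529 = 3134 mol/s.
N₂ fed = 3134 × 79/21 = 11790 mol/s.
Fuel reacted = 0.707 × 410 → ξ = 289.9 mol/s.
Outlet (n = n₀ + ν ξ):
  C₃H₈: 410 − 1(289.9) = 120.1
  O₂: 3134 − 5(289.9) = 1685
  N₂: 11790 (inert)
  CO₂: 0 + 3(289.9) = 869.6
  H₂O: 0 + 4(289.9) = 1159
Total out = 120.1 + 1685 + 11790 + 869.6 + 1159 = 15630 mol/s.

15600 mol/s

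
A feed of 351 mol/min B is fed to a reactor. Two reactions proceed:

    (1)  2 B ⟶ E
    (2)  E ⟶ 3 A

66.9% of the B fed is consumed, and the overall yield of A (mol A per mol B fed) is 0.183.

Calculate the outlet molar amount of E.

96 mol/min

Conversion of B: B consumed = 2ξ₁ = 0.669 × 351 → ξ₁ = 117.4 mol/min.
Yield of A: 3ξ₂ / 351 = 0.183 → ξ₂ = 21.41 mol/min.
Outlet amounts (n = n₀ + Σ ν·ξ):
  B: 351 − 2(117.4) = 116.2
  E: 0 + 1(117.4) − 1(21.41) = 96
  A: 0 + 3(21.41) = 64.23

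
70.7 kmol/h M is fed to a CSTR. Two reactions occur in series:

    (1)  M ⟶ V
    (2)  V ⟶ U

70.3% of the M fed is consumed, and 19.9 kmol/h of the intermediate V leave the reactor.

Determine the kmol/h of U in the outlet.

29.8 kmol/h

Conversion of M: M consumed = 1ξ₁ = 0.703 × 70.7 → ξ₁ = 49.7 kmol/h.
V balance: n_V = 0 + 1ξ₁ − 1ξ₂ = 19.9 → ξ₂ = (1·49.7 − 19.9)/1 = 29.8 kmol/h.
Outlet amounts (n = n₀ + Σ ν·ξ):
  M: 70.7 − 1(49.7) = 21
  V: 0 + 1(49.7) − 1(29.8) = 19.9
  U: 0 + 1(29.8) = 29.8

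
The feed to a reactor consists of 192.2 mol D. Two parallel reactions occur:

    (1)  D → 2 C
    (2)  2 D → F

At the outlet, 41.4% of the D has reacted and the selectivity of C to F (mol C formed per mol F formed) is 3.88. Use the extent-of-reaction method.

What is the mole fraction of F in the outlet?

Conversion of D: D consumed = 0.414 × 192.2 = 79.57 mol = 1ξ₁ + 2ξ₂.
Selectivity: 2ξ₁ / (1ξ₂) = 3.88 → ξ₁ = 1.94 ξ₂.
Substitute: (1·1.94 + 2) ξ₂ = 79.57 → ξ₂ = 20.2 mol, ξ₁ = 39.18 mol.
Outlet amounts (n = n₀ + Σ ν·ξ):
  D: 192.2 − 1(39.18) − 2(20.2) = 112.6
  C: 0 + 2(39.18) = 78.36
  F: 0 + 1(20.2) = 20.2
Total out = 211.2 mol; y_F = 20.2 / 211.2 = 0.09563.

0.0956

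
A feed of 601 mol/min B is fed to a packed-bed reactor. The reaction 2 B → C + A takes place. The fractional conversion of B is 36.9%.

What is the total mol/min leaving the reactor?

B reacted = 0.369 × 601 = 221.8 mol/min; ν_B = −2, so ξ = 221.8/2 = 110.9 mol/min.
Outlet amounts (n = n₀ + ν ξ):
  B: 601 − 2(110.9) = 379.2
  C: 0 + 1(110.9) = 110.9
  A: 0 + 1(110.9) = 110.9
Total out = 379.2 + 110.9 + 110.9 = 601 mol/min.

601 mol/min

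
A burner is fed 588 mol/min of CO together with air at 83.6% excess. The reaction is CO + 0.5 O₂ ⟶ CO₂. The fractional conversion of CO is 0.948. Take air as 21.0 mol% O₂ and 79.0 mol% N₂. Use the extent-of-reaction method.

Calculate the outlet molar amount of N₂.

2030 mol/min

Stoichiometric O₂ = 0.5 × 588 = 294 mol/min; O₂ fed = 294 × 1.836 = 539.8 mol/min.
N₂ fed = 539.8 × 79/21 = 2031 mol/min.
Fuel reacted = 0.948 × 588 → ξ = 557.4 mol/min.
Outlet (n = n₀ + ν ξ):
  CO: 588 − 1(557.4) = 30.58
  O₂: 539.8 − 0.5(557.4) = 261.1
  N₂: 2031 (inert)
  CO₂: 0 + 1(557.4) = 557.4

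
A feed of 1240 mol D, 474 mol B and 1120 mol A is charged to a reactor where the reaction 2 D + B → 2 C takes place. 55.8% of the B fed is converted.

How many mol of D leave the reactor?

B reacted = 0.558 × 474 = 264.5 mol; ν_B = −1, so ξ = 264.5/1 = 264.5 mol.
Outlet amounts (n = n₀ + ν ξ):
  D: 1240 − 2(264.5) = 711
  B: 474 − 1(264.5) = 209.5
  C: 0 + 2(264.5) = 529
  A: 1120 (inert)

711 mol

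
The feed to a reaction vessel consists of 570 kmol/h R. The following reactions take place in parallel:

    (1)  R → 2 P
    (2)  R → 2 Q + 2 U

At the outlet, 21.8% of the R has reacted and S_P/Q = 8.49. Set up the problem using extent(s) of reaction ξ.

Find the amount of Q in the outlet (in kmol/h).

26.2 kmol/h

Conversion of R: R consumed = 0.218 × 570 = 124.3 kmol/h = 1ξ₁ + 1ξ₂.
Selectivity: 2ξ₁ / (2ξ₂) = 8.49 → ξ₁ = 8.49 ξ₂.
Substitute: (1·8.49 + 1) ξ₂ = 124.3 → ξ₂ = 13.09 kmol/h, ξ₁ = 111.2 kmol/h.
Outlet amounts (n = n₀ + Σ ν·ξ):
  R: 570 − 1(111.2) − 1(13.09) = 445.7
  P: 0 + 2(111.2) = 222.3
  Q: 0 + 2(13.09) = 26.19
  U: 0 + 2(13.09) = 26.19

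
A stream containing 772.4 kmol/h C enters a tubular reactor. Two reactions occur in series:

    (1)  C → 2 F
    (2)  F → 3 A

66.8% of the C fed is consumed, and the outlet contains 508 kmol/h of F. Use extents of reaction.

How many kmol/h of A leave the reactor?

1570 kmol/h

Conversion of C: C consumed = 1ξ₁ = 0.668 × 772.4 → ξ₁ = 516 kmol/h.
F balance: n_F = 0 + 2ξ₁ − 1ξ₂ = 508 → ξ₂ = (2·516 − 508)/1 = 523.9 kmol/h.
Outlet amounts (n = n₀ + Σ ν·ξ):
  C: 772.4 − 1(516) = 256.4
  F: 0 + 2(516) − 1(523.9) = 508
  A: 0 + 3(523.9) = 1572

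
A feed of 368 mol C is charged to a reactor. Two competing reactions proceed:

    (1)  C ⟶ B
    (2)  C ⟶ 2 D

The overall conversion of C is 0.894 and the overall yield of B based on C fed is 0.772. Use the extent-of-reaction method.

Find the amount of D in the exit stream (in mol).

89.8 mol

Yield of B: 1ξ₁ / 368 = 0.772 → ξ₁ = 284.1 mol.
Conversion of C: 1ξ₁ + 1ξ₂ = 0.894 × 368 = 329 → ξ₂ = 44.9 mol.
Outlet amounts (n = n₀ + Σ ν·ξ):
  C: 368 − 1(284.1) − 1(44.9) = 39.01
  B: 0 + 1(284.1) = 284.1
  D: 0 + 2(44.9) = 89.79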